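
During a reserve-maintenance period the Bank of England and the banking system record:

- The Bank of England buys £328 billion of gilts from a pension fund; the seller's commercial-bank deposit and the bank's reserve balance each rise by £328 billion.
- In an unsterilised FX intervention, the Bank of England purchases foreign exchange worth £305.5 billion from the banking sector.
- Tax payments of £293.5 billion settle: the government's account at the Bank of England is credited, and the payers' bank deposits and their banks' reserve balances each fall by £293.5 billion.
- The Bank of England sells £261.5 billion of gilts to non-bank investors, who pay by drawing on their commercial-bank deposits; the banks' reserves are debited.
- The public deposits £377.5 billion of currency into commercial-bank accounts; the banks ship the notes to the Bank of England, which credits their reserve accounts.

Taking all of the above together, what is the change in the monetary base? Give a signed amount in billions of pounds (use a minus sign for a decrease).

Asset purchase (from non-banks) £328 billion: Bank of England balance sheet expands → +£328B.
FX purchase £305.5 billion: Bank of England balance sheet expands → +£305.5B.
Government account inflow £293.5 billion: reserves shift to a non-base liability → −£293.5B.
Asset sale (to non-banks) £261.5 billion: Bank of England balance sheet contracts → −£261.5B.
Currency deposit £377.5 billion: just a shift between currency and reserves — both are base money → 0.
Net: 328 + 305.5 − 293.5 − 261.5 + 0 = +£78.5 billion.

+£78.5 billion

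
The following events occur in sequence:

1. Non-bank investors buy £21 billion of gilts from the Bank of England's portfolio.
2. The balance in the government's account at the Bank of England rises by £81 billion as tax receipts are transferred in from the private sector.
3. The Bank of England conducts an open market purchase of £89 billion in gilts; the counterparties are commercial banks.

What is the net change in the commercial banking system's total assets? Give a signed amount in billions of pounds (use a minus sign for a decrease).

-£102 billion

Bank of England balance sheet:
  Assets:      Securities +£68B
  Liabilities: Bank reserves −£13B, Government deposits +£81B
Commercial banking system:
  Assets:      Reserves at CB −£13B, Securities −£89B
  Liabilities: Checkable deposits −£102B
Change in total bank assets = -£102 billion.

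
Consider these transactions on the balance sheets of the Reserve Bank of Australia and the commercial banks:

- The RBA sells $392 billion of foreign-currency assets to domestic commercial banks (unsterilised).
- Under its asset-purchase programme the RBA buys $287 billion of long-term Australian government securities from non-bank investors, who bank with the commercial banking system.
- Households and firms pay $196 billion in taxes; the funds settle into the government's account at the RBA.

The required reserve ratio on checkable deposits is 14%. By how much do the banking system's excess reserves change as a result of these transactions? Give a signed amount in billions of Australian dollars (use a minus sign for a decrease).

-$313.74 billion

FX sale $392 billion: reserves −$392B, deposits 0.
Asset purchase (from non-banks) $287 billion: reserves +$287B, deposits +$287B.
Government account inflow $196 billion: reserves −$196B, deposits −$196B.
Totals: Δreserves = −$301B, Δdeposits = +$91B.
Δrequired reserves = 14% × +$91B = +$12.74B.
Δexcess reserves = Δreserves − Δrequired = −$301B − (+$12.74B) = -$313.74 billion.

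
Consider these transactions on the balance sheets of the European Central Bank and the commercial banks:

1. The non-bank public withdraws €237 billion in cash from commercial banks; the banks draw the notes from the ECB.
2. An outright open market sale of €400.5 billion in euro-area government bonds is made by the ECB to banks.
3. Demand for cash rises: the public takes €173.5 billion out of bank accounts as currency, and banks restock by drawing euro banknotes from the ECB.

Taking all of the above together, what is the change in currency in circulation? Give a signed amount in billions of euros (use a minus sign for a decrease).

ECB balance sheet:
  Assets:      Securities −€400.5B
  Liabilities: Bank reserves −€811B, Currency in circulation +€410.5B
Commercial banking system:
  Assets:      Reserves at CB −€811B, Securities +€400.5B
  Liabilities: Checkable deposits −€410.5B
So the change in currency in circulation is +€410.5 billion.

+€410.5 billion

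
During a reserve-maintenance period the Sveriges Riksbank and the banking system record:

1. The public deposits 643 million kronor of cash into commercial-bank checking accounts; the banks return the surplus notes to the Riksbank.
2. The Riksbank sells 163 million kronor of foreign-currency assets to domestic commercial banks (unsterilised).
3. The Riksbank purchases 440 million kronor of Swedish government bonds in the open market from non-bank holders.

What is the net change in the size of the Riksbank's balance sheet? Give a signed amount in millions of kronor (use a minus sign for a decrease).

Riksbank balance sheet:
  Assets:      Securities +440M, Foreign assets −163M
  Liabilities: Bank reserves +920M, Currency in circulation −643M
Change in total Riksbank assets = +277 million.

+277 million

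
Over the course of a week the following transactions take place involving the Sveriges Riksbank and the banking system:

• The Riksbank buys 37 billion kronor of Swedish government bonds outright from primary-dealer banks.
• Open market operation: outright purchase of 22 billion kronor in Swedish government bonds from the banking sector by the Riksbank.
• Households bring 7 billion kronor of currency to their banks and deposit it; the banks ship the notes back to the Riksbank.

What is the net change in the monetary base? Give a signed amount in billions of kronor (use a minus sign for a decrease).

OMO purchase (from banks) 37 billion kronor: Riksbank balance sheet expands → +37B.
OMO purchase (from banks) 22 billion kronor: Riksbank balance sheet expands → +22B.
Currency deposit 7 billion kronor: just a shift between currency and reserves — both are base money → 0.
Net: 37 + 22 + 0 = +59 billion.

+59 billion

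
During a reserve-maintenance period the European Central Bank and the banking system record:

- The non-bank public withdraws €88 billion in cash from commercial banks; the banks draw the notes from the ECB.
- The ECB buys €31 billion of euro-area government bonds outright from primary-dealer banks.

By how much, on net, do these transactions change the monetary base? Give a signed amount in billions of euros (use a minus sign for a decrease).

+€31 billion

Currency withdrawal €88 billion: just a shift between currency and reserves — both are base money → 0.
OMO purchase (from banks) €31 billion: ECB balance sheet expands → +€31B.
Net: 0 + 31 = +€31 billion.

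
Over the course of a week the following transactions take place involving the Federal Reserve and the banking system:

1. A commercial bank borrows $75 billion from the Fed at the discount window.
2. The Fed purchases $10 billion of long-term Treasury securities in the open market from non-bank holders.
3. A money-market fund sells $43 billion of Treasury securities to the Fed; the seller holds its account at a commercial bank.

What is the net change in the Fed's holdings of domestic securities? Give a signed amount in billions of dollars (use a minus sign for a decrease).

Discount-window loan $75 billion: the Fed's securities portfolio is untouched → 0.
Asset purchase (from non-banks) $10 billion: securities added to the Fed's portfolio → +$10B.
Asset purchase (from non-banks) $43 billion: securities added to the Fed's portfolio → +$43B.
Net: 0 + 10 + 43 = +$53 billion.

+$53 billion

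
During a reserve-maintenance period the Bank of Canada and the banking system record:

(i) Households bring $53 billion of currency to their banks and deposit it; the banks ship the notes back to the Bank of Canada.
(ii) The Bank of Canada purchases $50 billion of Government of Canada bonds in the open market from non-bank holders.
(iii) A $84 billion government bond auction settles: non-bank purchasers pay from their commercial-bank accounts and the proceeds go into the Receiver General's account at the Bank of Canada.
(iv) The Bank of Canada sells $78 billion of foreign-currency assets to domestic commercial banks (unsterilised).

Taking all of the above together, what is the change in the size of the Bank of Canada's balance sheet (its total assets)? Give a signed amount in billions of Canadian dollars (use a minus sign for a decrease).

-$28 billion

Bank of Canada balance sheet:
  Assets:      Securities +$50B, Foreign assets −$78B
  Liabilities: Bank reserves −$59B, Currency in circulation −$53B, Government deposits +$84B
Commercial banking system:
  Assets:      Reserves at CB −$59B, Foreign assets +$78B
  Liabilities: Checkable deposits +$19B
Change in total Bank of Canada assets = -$28 billion.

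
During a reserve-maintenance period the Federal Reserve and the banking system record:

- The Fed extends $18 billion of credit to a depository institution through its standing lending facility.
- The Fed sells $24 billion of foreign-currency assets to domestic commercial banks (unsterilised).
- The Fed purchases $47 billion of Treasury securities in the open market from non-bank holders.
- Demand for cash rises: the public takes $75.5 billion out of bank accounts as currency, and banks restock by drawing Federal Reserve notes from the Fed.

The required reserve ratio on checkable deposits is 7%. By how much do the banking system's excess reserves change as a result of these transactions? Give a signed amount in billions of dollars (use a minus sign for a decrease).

-$32.505 billion

Discount-window loan $18 billion: reserves +$18B, deposits 0.
FX sale $24 billion: reserves −$24B, deposits 0.
Asset purchase (from non-banks) $47 billion: reserves +$47B, deposits +$47B.
Currency withdrawal $75.5 billion: reserves −$75.5B, deposits −$75.5B.
Totals: Δreserves = −$34.5B, Δdeposits = −$28.5B.
Δrequired reserves = 7% × −$28.5B = −$1.995B.
Δexcess reserves = Δreserves − Δrequired = −$34.5B − (−$1.995B) = -$32.505 billion.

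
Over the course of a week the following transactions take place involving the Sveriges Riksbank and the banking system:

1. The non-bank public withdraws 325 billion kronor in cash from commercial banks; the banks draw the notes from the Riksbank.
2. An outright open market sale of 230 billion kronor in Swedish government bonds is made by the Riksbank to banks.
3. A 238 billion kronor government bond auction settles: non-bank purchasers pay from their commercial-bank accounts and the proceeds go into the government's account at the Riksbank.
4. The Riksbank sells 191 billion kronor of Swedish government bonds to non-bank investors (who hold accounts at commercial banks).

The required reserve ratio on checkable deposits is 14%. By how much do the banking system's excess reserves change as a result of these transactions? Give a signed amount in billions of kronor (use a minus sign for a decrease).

Currency withdrawal 325 billion kronor: reserves −325B, deposits −325B.
OMO sale (to banks) 230 billion kronor: reserves −230B, deposits 0.
Government account inflow 238 billion kronor: reserves −238B, deposits −238B.
Asset sale (to non-banks) 191 billion kronor: reserves −191B, deposits −191B.
Totals: Δreserves = −984B, Δdeposits = −754B.
Δrequired reserves = 14% × −754B = −105.56B.
Δexcess reserves = Δreserves − Δrequired = −984B − (−105.56B) = -878.44 billion.

-878.44 billion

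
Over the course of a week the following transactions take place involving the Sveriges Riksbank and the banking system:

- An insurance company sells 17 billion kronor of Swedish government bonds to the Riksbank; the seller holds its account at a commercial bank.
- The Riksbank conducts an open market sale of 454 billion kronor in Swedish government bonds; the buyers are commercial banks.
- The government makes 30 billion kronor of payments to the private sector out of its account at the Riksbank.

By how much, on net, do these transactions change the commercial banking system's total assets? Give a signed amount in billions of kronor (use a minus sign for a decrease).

Asset purchase (from non-banks) 17 billion kronor: bank balance sheets expand → +17B.
OMO sale (to banks) 454 billion kronor: just an asset swap on bank balance sheets → 0.
Government spending 30 billion kronor: bank balance sheets expand → +30B.
Net: 17 + 0 + 30 = +47 billion.

+47 billion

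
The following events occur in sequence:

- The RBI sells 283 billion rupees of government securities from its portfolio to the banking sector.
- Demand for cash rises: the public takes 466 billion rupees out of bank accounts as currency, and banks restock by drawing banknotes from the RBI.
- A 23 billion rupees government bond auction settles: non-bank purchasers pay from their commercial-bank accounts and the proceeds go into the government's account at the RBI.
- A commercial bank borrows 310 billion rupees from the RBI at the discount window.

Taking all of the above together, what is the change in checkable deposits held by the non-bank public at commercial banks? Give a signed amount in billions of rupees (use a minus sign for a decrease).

-489 billion

OMO sale (to banks) 283 billion rupees: the counterparty is a bank, so public deposits are unchanged → 0.
Currency withdrawal 466 billion rupees: non-bank counterparties' bank balances fall → −466B.
Government account inflow 23 billion rupees: non-bank counterparties' bank balances fall → −23B.
Discount-window loan 310 billion rupees: the counterparty is a bank, so public deposits are unchanged → 0.
Net: 0 − 466 − 23 + 0 = -489 billion.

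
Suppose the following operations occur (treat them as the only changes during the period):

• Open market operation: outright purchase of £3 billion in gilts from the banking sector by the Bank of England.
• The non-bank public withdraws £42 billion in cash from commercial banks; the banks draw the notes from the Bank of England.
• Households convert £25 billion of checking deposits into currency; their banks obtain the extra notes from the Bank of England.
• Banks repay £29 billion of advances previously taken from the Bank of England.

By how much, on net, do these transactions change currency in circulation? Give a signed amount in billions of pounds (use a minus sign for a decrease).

OMO purchase (from banks) £3 billion: no currency enters or leaves circulation → 0.
Currency withdrawal £42 billion: notes leave the central bank → +£42B.
Currency withdrawal £25 billion: notes leave the central bank → +£25B.
Discount-window repayment £29 billion: no currency enters or leaves circulation → 0.
Net: 0 + 42 + 25 + 0 = +£67 billion.

+£67 billion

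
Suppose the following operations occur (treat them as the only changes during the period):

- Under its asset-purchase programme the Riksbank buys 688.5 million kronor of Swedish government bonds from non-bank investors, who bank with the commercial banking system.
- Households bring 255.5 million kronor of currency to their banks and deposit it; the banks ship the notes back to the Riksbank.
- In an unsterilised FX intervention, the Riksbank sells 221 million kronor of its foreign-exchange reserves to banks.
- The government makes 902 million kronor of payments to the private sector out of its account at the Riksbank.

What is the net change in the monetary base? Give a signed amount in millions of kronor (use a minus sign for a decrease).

+1369.5 million

Asset purchase (from non-banks) 688.5 million kronor: Riksbank balance sheet expands → +688.5M.
Currency deposit 255.5 million kronor: just a shift between currency and reserves — both are base money → 0.
FX sale 221 million kronor: Riksbank balance sheet contracts → −221M.
Government spending 902 million kronor: a non-base liability converts back to reserves → +902M.
Net: 688.5 + 0 − 221 + 902 = +1369.5 million.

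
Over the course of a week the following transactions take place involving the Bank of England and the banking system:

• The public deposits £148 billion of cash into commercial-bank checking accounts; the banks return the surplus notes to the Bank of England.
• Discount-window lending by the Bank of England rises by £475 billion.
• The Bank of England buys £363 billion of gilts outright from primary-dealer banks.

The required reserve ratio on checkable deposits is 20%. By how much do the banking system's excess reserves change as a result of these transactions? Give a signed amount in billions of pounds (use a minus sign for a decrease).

Currency deposit £148 billion: reserves +£148B, deposits +£148B.
Discount-window loan £475 billion: reserves +£475B, deposits 0.
OMO purchase (from banks) £363 billion: reserves +£363B, deposits 0.
Totals: Δreserves = +£986B, Δdeposits = +£148B.
Δrequired reserves = 20% × +£148B = +£29.6B.
Δexcess reserves = Δreserves − Δrequired = +£986B − (+£29.6B) = +£956.4 billion.

+£956.4 billion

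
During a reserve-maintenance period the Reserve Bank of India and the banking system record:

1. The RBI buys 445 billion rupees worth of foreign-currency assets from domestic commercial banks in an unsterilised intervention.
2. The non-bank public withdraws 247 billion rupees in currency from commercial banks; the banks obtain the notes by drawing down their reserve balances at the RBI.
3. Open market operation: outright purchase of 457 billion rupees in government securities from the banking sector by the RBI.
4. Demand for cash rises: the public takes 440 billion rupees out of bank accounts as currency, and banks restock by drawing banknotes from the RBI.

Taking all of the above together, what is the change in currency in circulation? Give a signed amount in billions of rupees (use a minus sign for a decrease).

+687 billion

FX purchase 445 billion rupees: no currency enters or leaves circulation → 0.
Currency withdrawal 247 billion rupees: notes leave the central bank → +247B.
OMO purchase (from banks) 457 billion rupees: no currency enters or leaves circulation → 0.
Currency withdrawal 440 billion rupees: notes leave the central bank → +440B.
Net: 0 + 247 + 0 + 440 = +687 billion.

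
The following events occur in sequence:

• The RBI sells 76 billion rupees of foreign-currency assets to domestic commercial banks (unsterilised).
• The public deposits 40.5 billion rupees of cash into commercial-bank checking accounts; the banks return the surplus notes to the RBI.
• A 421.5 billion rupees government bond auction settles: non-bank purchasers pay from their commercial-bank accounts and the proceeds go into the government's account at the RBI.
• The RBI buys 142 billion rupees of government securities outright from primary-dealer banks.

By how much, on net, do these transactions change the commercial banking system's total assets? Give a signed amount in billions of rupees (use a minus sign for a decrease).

-381 billion

FX sale 76 billion rupees: just an asset swap on bank balance sheets → 0.
Currency deposit 40.5 billion rupees: bank balance sheets expand → +40.5B.
Government account inflow 421.5 billion rupees: bank balance sheets shrink → −421.5B.
OMO purchase (from banks) 142 billion rupees: just an asset swap on bank balance sheets → 0.
Net: 0 + 40.5 − 421.5 + 0 = -381 billion.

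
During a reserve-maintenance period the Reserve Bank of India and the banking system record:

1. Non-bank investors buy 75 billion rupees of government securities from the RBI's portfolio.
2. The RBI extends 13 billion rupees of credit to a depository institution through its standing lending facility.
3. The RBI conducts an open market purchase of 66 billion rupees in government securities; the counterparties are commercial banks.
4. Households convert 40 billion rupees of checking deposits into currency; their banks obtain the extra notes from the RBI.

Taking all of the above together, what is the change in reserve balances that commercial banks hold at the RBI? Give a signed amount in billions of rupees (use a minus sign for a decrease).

RBI balance sheet:
  Assets:      Securities −9B, Loans to banks +13B
  Liabilities: Bank reserves −36B, Currency in circulation +40B
So the change in reserve balances that commercial banks hold at the RBI is -36 billion.

-36 billion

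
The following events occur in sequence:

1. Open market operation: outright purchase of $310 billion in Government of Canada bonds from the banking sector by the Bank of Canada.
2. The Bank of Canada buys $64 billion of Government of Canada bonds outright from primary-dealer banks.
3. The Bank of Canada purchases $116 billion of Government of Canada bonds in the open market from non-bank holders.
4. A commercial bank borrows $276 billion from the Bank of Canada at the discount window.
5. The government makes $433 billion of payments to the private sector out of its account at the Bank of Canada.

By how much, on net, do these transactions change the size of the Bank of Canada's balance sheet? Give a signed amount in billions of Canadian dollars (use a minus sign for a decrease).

+$766 billion

OMO purchase (from banks) $310 billion: a Bank of Canada asset is acquired → +$310B.
OMO purchase (from banks) $64 billion: a Bank of Canada asset is acquired → +$64B.
Asset purchase (from non-banks) $116 billion: a Bank of Canada asset is acquired → +$116B.
Discount-window loan $276 billion: a Bank of Canada asset is acquired → +$276B.
Government spending $433 billion: only the composition of liabilities changes → 0.
Net: 310 + 64 + 116 + 276 + 0 = +$766 billion.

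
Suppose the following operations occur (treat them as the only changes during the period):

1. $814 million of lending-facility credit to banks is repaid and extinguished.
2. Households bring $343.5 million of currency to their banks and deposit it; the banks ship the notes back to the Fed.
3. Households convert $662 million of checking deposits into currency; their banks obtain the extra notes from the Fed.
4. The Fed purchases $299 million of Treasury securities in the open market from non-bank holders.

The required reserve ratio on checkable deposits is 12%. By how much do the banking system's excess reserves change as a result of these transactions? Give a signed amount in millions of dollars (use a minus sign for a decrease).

-$831.16 million

Discount-window repayment $814 million: reserves −$814M, deposits 0.
Currency deposit $343.5 million: reserves +$343.5M, deposits +$343.5M.
Currency withdrawal $662 million: reserves −$662M, deposits −$662M.
Asset purchase (from non-banks) $299 million: reserves +$299M, deposits +$299M.
Totals: Δreserves = −$833.5M, Δdeposits = −$19.5M.
Δrequired reserves = 12% × −$19.5M = −$2.34M.
Δexcess reserves = Δreserves − Δrequired = −$833.5M − (−$2.34M) = -$831.16 million.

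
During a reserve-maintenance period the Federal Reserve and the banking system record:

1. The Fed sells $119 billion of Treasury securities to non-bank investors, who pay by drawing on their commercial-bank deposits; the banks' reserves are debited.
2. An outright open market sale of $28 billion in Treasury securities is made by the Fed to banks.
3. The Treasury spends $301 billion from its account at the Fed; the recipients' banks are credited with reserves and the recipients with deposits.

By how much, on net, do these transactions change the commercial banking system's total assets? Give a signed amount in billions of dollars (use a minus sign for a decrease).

+$182 billion

Fed balance sheet:
  Assets:      Securities −$147B
  Liabilities: Bank reserves +$154B, Government deposits −$301B
Commercial banking system:
  Assets:      Reserves at CB +$154B, Securities +$28B
  Liabilities: Checkable deposits +$182B
Change in total bank assets = +$182 billion.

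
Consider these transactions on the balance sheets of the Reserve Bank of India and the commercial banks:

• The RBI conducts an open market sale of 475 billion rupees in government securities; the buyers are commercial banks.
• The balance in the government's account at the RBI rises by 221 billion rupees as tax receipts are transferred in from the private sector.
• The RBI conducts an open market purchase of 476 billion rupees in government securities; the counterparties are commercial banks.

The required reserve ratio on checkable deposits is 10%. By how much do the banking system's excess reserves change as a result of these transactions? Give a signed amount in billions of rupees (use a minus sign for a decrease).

-197.9 billion

OMO sale (to banks) 475 billion rupees: reserves −475B, deposits 0.
Government account inflow 221 billion rupees: reserves −221B, deposits −221B.
OMO purchase (from banks) 476 billion rupees: reserves +476B, deposits 0.
Totals: Δreserves = −220B, Δdeposits = −221B.
Δrequired reserves = 10% × −221B = −22.1B.
Δexcess reserves = Δreserves − Δrequired = −220B − (−22.1B) = -197.9 billion.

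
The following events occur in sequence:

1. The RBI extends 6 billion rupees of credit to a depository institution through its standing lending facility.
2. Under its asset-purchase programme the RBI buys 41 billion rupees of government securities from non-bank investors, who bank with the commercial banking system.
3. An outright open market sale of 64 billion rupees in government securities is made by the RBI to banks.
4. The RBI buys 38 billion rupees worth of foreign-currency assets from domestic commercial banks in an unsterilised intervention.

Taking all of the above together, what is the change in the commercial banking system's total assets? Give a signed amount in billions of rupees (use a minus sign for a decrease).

RBI balance sheet:
  Assets:      Securities −23B, Loans to banks +6B, Foreign assets +38B
  Liabilities: Bank reserves +21B
Commercial banking system:
  Assets:      Reserves at CB +21B, Securities +64B, Foreign assets −38B
  Liabilities: Checkable deposits +41B, Borrowings from CB +6B
Change in total bank assets = +47 billion.

+47 billion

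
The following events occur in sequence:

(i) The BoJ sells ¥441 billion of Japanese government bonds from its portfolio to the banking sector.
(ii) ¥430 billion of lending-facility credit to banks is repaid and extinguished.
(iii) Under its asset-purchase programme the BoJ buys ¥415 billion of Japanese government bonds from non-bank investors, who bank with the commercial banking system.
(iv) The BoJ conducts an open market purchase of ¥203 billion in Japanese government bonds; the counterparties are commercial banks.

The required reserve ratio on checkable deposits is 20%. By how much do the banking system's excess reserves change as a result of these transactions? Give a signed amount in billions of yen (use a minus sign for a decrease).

OMO sale (to banks) ¥441 billion: reserves −¥441B, deposits 0.
Discount-window repayment ¥430 billion: reserves −¥430B, deposits 0.
Asset purchase (from non-banks) ¥415 billion: reserves +¥415B, deposits +¥415B.
OMO purchase (from banks) ¥203 billion: reserves +¥203B, deposits 0.
Totals: Δreserves = −¥253B, Δdeposits = +¥415B.
Δrequired reserves = 20% × +¥415B = +¥83B.
Δexcess reserves = Δreserves − Δrequired = −¥253B − (+¥83B) = -¥336 billion.

-¥336 billion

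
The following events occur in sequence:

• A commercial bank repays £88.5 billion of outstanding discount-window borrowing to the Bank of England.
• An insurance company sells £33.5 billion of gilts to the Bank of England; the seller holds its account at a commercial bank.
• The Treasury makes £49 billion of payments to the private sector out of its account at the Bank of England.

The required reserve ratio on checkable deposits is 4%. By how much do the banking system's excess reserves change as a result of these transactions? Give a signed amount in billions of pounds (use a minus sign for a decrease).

Discount-window repayment £88.5 billion: reserves −£88.5B, deposits 0.
Asset purchase (from non-banks) £33.5 billion: reserves +£33.5B, deposits +£33.5B.
Government spending £49 billion: reserves +£49B, deposits +£49B.
Totals: Δreserves = −£6B, Δdeposits = +£82.5B.
Δrequired reserves = 4% × +£82.5B = +£3.3B.
Δexcess reserves = Δreserves − Δrequired = −£6B − (+£3.3B) = -£9.3 billion.

-£9.3 billion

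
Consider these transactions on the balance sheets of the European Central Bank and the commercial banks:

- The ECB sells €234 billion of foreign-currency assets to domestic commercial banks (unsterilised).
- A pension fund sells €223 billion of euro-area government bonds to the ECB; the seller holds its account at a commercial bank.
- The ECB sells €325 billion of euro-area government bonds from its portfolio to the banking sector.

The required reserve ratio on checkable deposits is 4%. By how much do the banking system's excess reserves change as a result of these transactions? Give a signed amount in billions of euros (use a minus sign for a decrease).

FX sale €234 billion: reserves −€234B, deposits 0.
Asset purchase (from non-banks) €223 billion: reserves +€223B, deposits +€223B.
OMO sale (to banks) €325 billion: reserves −€325B, deposits 0.
Totals: Δreserves = −€336B, Δdeposits = +€223B.
Δrequired reserves = 4% × +€223B = +€8.92B.
Δexcess reserves = Δreserves − Δrequired = −€336B − (+€8.92B) = -€344.92 billion.

-€344.92 billion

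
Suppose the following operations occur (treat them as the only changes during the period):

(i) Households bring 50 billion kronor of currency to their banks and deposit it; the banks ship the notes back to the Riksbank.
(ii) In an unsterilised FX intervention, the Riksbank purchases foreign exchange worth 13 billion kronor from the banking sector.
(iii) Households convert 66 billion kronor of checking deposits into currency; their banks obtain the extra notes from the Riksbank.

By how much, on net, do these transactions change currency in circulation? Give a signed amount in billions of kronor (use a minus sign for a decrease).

+16 billion

Riksbank balance sheet:
  Assets:      Foreign assets +13B
  Liabilities: Bank reserves −3B, Currency in circulation +16B
So the change in currency in circulation is +16 billion.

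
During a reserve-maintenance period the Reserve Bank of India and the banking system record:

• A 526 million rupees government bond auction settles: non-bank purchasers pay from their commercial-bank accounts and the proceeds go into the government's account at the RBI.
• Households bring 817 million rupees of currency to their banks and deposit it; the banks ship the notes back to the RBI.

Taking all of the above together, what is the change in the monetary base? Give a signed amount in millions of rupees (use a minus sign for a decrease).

Government account inflow 526 million rupees: reserves shift to a non-base liability → −526M.
Currency deposit 817 million rupees: just a shift between currency and reserves — both are base money → 0.
Net: −526 + 0 = -526 million.

-526 million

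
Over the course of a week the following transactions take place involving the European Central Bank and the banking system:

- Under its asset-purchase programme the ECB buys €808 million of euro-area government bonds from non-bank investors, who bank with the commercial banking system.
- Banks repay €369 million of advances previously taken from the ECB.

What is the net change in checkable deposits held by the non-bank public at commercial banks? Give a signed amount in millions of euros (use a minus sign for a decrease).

ECB balance sheet:
  Assets:      Securities +€808M, Loans to banks −€369M
  Liabilities: Bank reserves +€439M
Commercial banking system:
  Assets:      Reserves at CB +€439M
  Liabilities: Checkable deposits +€808M, Borrowings from CB −€369M
So the change in checkable deposits held by the non-bank public at commercial banks is +€808 million.

+€808 million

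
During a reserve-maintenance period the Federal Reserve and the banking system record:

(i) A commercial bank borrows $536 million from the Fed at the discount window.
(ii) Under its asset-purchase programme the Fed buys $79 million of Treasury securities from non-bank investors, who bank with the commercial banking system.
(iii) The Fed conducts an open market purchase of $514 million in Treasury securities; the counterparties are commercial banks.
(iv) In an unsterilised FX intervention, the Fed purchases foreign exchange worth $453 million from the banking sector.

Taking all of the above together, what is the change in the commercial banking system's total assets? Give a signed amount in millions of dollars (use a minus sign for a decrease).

Discount-window loan $536 million: bank balance sheets expand → +$536M.
Asset purchase (from non-banks) $79 million: bank balance sheets expand → +$79M.
OMO purchase (from banks) $514 million: just an asset swap on bank balance sheets → 0.
FX purchase $453 million: just an asset swap on bank balance sheets → 0.
Net: 536 + 79 + 0 + 0 = +$615 million.

+$615 million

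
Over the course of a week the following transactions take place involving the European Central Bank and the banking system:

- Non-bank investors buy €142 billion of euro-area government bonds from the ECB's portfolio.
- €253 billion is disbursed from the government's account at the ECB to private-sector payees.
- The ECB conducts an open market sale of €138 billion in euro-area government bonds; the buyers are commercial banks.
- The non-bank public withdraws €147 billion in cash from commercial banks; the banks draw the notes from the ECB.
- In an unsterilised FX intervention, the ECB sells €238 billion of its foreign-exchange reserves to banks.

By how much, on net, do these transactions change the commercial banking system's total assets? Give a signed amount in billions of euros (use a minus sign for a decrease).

-€36 billion

ECB balance sheet:
  Assets:      Securities −€280B, Foreign assets −€238B
  Liabilities: Bank reserves −€412B, Currency in circulation +€147B, Government deposits −€253B
Commercial banking system:
  Assets:      Reserves at CB −€412B, Securities +€138B, Foreign assets +€238B
  Liabilities: Checkable deposits −€36B
Change in total bank assets = -€36 billion.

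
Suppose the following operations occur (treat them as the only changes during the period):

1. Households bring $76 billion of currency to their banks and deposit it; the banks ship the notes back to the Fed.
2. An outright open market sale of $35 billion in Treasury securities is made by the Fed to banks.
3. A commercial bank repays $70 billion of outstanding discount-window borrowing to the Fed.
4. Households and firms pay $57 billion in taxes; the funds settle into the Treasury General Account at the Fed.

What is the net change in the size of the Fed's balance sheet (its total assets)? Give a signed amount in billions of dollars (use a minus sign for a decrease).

-$105 billion

Currency deposit $76 billion: only the composition of liabilities changes → 0.
OMO sale (to banks) $35 billion: a Fed asset is shed → −$35B.
Discount-window repayment $70 billion: a Fed asset is shed → −$70B.
Government account inflow $57 billion: only the composition of liabilities changes → 0.
Net: 0 − 35 − 70 + 0 = -$105 billion.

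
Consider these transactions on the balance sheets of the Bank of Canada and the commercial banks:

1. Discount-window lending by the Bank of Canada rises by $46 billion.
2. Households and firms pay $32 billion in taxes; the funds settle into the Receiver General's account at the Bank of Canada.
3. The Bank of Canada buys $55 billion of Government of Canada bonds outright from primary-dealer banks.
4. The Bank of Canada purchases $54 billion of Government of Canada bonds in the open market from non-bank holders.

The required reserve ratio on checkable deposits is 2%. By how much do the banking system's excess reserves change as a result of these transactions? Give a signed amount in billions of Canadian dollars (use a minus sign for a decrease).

+$122.56 billion

Discount-window loan $46 billion: reserves +$46B, deposits 0.
Government account inflow $32 billion: reserves −$32B, deposits −$32B.
OMO purchase (from banks) $55 billion: reserves +$55B, deposits 0.
Asset purchase (from non-banks) $54 billion: reserves +$54B, deposits +$54B.
Totals: Δreserves = +$123B, Δdeposits = +$22B.
Δrequired reserves = 2% × +$22B = +$0.44B.
Δexcess reserves = Δreserves − Δrequired = +$123B − (+$0.44B) = +$122.56 billion.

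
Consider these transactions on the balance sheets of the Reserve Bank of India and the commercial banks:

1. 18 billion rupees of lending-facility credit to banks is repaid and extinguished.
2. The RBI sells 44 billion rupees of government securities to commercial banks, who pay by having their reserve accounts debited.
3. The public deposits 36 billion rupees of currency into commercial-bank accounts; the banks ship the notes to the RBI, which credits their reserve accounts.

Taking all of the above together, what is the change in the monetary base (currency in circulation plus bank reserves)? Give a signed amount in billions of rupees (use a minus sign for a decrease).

Discount-window repayment 18 billion rupees: RBI balance sheet contracts → −18B.
OMO sale (to banks) 44 billion rupees: RBI balance sheet contracts → −44B.
Currency deposit 36 billion rupees: just a shift between currency and reserves — both are base money → 0.
Net: −18 − 44 + 0 = -62 billion.

-62 billion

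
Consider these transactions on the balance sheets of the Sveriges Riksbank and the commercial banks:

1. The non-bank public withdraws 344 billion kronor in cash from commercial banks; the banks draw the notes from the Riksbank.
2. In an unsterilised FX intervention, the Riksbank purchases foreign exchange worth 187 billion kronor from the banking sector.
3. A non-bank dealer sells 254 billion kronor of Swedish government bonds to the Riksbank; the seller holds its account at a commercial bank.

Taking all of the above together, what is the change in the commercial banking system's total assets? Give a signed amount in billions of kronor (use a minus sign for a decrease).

-90 billion

Riksbank balance sheet:
  Assets:      Securities +254B, Foreign assets +187B
  Liabilities: Bank reserves +97B, Currency in circulation +344B
Commercial banking system:
  Assets:      Reserves at CB +97B, Foreign assets −187B
  Liabilities: Checkable deposits −90B
Change in total bank assets = -90 billion.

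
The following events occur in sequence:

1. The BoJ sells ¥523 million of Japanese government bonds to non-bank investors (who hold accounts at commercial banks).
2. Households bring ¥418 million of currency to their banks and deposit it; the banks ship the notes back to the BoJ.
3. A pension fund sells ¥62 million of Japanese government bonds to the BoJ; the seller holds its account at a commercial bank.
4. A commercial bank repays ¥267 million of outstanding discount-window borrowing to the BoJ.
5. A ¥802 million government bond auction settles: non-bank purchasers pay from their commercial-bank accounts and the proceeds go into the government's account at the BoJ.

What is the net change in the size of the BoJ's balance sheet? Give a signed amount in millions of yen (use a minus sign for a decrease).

-¥728 million

Asset sale (to non-banks) ¥523 million: a BoJ asset is shed → −¥523M.
Currency deposit ¥418 million: only the composition of liabilities changes → 0.
Asset purchase (from non-banks) ¥62 million: a BoJ asset is acquired → +¥62M.
Discount-window repayment ¥267 million: a BoJ asset is shed → −¥267M.
Government account inflow ¥802 million: only the composition of liabilities changes → 0.
Net: −523 + 0 + 62 − 267 + 0 = -¥728 million.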